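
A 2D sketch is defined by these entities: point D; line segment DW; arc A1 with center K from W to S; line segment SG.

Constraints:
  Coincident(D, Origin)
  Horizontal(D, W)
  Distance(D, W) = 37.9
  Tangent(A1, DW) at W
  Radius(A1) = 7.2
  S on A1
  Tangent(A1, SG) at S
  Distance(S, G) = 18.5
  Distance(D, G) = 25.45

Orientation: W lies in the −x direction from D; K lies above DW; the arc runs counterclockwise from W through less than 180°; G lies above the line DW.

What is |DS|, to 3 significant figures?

32.7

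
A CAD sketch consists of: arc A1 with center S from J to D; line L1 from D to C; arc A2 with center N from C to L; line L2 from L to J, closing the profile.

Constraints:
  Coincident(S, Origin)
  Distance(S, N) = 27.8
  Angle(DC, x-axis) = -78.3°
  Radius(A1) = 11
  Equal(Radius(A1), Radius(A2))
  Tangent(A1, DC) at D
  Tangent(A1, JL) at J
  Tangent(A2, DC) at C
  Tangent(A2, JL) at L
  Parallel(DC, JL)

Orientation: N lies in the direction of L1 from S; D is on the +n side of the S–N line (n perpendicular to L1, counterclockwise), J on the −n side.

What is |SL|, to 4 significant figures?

29.90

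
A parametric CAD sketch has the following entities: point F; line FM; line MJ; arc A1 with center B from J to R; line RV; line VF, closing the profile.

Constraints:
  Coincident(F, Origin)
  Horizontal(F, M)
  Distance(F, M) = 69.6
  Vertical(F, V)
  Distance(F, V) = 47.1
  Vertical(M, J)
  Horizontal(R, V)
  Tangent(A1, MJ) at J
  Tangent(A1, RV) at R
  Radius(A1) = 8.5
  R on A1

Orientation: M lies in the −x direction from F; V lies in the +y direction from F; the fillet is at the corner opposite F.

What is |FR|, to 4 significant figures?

77.15

F is at the origin; F and M share the same y with |FM| = 69.6 and M on the −x side, so M = (-69.60, 0.000). FV is vertical with |FV| = 47.1 and V on the +y side, so V = (0.000, 47.10). The virtual corner opposite F is at (-69.60, 47.10). A1 meets MJ tangentially, so BJ is at right angles to MJ and since A1 is tangent to RV there, BR ⟂ RV, with radius 8.5, so the center B sits 8.5 in from both sides at B = (-61.10, 38.60). That places the tangent points at J = (-69.60, 38.60) on MJ and R = (-61.10, 47.10) on RV. Then |FR| = |R − F| = 77.15.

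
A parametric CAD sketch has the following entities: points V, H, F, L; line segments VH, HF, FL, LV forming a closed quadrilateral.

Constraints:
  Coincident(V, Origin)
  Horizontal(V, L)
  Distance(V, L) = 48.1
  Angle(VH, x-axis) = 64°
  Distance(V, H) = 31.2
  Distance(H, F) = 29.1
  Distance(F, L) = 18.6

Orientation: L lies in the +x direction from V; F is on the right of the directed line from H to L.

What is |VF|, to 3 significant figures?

30.2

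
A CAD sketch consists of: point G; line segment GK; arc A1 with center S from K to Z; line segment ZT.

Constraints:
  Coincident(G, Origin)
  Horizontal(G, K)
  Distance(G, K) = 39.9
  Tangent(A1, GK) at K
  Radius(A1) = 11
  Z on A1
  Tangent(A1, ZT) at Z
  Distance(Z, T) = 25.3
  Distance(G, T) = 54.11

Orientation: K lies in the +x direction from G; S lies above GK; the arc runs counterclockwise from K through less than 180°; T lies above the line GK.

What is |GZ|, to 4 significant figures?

52.20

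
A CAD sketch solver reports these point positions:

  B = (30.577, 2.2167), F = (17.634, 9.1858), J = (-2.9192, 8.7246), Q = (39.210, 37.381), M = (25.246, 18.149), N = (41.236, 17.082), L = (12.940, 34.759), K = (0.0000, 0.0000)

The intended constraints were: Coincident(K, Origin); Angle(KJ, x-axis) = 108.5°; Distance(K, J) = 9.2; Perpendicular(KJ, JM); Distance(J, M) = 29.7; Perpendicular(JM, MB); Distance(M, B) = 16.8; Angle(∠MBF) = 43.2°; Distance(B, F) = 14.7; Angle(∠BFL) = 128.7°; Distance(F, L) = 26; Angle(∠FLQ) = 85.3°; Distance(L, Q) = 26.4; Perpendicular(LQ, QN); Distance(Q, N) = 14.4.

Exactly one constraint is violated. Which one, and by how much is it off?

Distance(Q, N) = 14.4 — off by 6.00.

K = (0.00, 0.00) ✓; KJ at 108.5° ✓; |KJ| = 9.200 ✓; ∠(KJ, JM) = 90.00° ✓; |JM| = 29.70 ✓; ∠(JM, MB) = 90.00° ✓; |MB| = 16.80 ✓; ∠MBF = 43.20° ✓; |BF| = 14.70 ✓; ∠BFL = 128.7° ✓; |FL| = 26.00 ✓; ∠FLQ = 85.30° ✓; |LQ| = 26.40 ✓; ∠(LQ, QN) = 90.00° ✓; |QN| = 20.40 ✗.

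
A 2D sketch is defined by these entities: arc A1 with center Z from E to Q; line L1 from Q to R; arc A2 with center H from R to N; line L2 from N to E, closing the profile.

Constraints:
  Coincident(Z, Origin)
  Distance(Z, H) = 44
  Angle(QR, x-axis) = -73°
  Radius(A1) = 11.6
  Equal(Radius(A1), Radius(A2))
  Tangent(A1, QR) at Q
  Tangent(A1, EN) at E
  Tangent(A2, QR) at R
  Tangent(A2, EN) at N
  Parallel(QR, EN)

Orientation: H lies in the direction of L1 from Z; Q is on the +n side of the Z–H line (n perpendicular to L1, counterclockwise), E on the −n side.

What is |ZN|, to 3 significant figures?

45.5

The slot axis is L1's direction at -73.0°, so u = (cos -73.0°, sin -73.0°) = (0.292, -0.956) and n = (−sin -73.0°, cos -73.0°) = (0.956, 0.292). Z is at the origin and H lies 44.0 along u from Z, so H = 44.0·u = (12.9, -42.1). Tangency of A1 to both parallel lines with radius 11.6 puts Q and E at Z ± 11.6·n: Q = (11.1, 3.39), E = (-11.1, -3.39). Equal radii place R and N the same way about H: R = H + 11.6·n = (24.0, -38.7), N = H − 11.6·n = (1.77, -45.5). Then |ZN| = |N − Z| = 45.5.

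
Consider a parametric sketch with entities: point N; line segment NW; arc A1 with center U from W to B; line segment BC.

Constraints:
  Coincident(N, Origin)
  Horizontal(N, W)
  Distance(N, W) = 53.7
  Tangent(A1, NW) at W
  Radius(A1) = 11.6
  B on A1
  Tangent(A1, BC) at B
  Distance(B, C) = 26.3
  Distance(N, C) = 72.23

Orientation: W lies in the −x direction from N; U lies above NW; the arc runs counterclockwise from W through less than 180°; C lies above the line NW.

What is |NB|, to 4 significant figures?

48.23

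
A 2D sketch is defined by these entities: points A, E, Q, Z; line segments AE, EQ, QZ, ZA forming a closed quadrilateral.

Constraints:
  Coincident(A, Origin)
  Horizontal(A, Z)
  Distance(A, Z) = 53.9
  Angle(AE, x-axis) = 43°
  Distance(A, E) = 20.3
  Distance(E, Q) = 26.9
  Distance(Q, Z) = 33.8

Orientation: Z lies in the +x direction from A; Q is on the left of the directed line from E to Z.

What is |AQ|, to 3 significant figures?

47.1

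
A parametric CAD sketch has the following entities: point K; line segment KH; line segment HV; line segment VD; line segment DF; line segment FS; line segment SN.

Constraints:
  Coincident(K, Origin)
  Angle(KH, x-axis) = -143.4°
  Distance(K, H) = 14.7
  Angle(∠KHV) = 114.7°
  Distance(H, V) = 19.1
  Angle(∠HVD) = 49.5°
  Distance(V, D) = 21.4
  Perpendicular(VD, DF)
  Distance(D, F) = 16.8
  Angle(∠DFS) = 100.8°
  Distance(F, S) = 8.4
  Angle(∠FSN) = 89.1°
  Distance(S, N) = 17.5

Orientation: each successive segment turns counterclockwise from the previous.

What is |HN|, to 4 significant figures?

13.58

K is at the origin; KH runs at -143.4° with length 14.7, so H = (-11.80, -8.765). ∠KHV = 114.7° gives HV at -78.10° from the x-axis; with |HV| = 19.1, V = (-7.863, -27.45). ∠HVD = 49.5° gives VD at 52.40° from the x-axis; with |VD| = 21.4, D = (5.194, -10.50). VD is perpendicular to DF, so DF runs at 142.4°; with |DF| = 16.8, F = (-8.116, -0.2486). ∠DFS = 100.8° gives FS at -138.4° from the x-axis; with |FS| = 8.4, S = (-14.40, -5.826). ∠FSN = 89.1° gives SN at -47.50° from the x-axis; with |SN| = 17.5, N = (-2.575, -18.73). Then |HN| = |N − H| = 13.58.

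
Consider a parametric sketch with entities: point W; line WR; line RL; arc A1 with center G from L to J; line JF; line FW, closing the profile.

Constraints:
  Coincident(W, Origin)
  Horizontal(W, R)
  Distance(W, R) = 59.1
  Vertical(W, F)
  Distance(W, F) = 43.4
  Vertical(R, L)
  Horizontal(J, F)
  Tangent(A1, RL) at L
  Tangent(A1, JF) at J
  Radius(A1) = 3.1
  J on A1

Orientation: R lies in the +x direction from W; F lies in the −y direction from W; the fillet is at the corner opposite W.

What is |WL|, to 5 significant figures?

71.533

W is at the origin; W and R share the same y with |WR| = 59.1 and R on the +x side, so R = (59.100, 0.0000). WF is vertical with |WF| = 43.4 and F on the −y side, so F = (0.0000, -43.400). The virtual corner opposite W is at (59.100, -43.400). The tangent condition forces GL to be normal to RL and tangency of A1 to JF means the radius GJ is perpendicular to JF, with radius 3.1, so the center G sits 3.1 in from both sides at G = (56.000, -40.300). That places the tangent points at L = (59.100, -40.300) on RL and J = (56.000, -43.400) on JF. Then |WL| = |L − W| = 71.533.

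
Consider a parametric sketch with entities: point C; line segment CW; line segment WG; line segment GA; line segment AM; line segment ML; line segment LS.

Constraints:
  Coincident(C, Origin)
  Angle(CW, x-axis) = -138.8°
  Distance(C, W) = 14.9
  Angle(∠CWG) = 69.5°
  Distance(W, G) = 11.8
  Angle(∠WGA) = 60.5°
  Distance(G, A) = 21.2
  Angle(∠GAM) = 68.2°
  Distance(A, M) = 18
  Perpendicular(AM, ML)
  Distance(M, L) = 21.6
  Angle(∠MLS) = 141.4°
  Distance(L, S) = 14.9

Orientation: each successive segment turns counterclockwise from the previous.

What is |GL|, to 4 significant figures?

10.31

C is at the origin; CW runs at -138.8° with length 14.9, so W = (-11.21, -9.814). ∠CWG = 69.5° gives WG at -28.30° from the x-axis; with |WG| = 11.8, G = (-0.8213, -15.41). ∠WGA = 60.5° gives GA at 91.20° from the x-axis; with |GA| = 21.2, A = (-1.265, 5.787). ∠GAM = 68.2° gives AM at -157.0° from the x-axis; with |AM| = 18.0, M = (-17.83, -1.247). AM ⟂ ML, so ML runs at -67.00°; with |ML| = 21.6, L = (-9.395, -21.13). Then |GL| = |L − G| = 10.31.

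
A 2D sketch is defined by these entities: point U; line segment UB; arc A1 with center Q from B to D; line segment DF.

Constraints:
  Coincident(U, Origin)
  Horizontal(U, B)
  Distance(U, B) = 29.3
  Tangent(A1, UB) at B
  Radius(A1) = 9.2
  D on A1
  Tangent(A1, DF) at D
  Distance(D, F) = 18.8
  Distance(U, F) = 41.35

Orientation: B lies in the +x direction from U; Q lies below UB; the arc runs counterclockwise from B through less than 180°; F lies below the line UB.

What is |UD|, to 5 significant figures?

24.506

U is at the origin; UB is horizontal with |UB| = 29.3 and B on the +x side, so B = (29.300, 0.0000). Tangency of A1 to UB means the radius QB is perpendicular to UB, so Q = B + (0, -9.2) = (29.300, -9.2000). Since QD ⟂ DF (tangency), |QF| = √(9.2² + 18.8²) = 20.930 regardless of where D sits on A1. So F lies on both circle(U, 41.35) and circle(Q, 20.930); the below-UB intersection is F = (28.343, -30.108). D is the foot of the tangent from F: D = (20.860, -12.862).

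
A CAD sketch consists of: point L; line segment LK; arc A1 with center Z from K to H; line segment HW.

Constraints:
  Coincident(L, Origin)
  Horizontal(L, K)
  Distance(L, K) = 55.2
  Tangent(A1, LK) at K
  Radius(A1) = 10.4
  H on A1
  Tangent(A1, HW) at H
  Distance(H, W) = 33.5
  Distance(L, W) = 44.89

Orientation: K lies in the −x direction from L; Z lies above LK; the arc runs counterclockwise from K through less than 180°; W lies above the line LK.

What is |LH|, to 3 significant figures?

46.5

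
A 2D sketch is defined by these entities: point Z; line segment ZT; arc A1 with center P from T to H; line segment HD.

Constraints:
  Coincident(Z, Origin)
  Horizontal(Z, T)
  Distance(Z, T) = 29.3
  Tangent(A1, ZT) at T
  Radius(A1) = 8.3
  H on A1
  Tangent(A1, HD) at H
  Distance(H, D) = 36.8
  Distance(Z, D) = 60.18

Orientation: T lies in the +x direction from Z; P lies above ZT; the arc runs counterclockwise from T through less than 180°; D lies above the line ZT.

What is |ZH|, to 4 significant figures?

38.32

Z is at the origin; Z and T share the same y with |ZT| = 29.3 and T on the +x side, so T = (29.30, 0.000). A1 meets ZT tangentially, so PT is at right angles to ZT, so P = T + (0, 8.3) = (29.30, 8.300). Since PH ⟂ HD (tangency), |PD| = √(8.3² + 36.8²) = 37.72 regardless of where H sits on A1. So D lies on both circle(Z, 60.18) and circle(P, 37.72); the above-ZT intersection is D = (40.82, 44.22). H is the foot of the tangent from D: H = (37.57, 7.568).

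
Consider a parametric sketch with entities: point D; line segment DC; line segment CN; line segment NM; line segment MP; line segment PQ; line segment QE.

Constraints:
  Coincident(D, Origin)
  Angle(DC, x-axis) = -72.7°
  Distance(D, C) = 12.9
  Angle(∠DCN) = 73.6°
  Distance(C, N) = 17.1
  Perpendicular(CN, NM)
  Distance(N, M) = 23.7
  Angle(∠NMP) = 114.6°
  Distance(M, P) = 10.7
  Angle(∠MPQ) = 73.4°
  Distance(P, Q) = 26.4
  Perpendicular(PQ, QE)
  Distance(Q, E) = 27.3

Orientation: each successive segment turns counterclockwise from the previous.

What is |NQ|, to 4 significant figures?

13.55

D is at the origin; DC runs at -72.7° with length 12.9, so C = (3.836, -12.32). ∠DCN = 73.6° gives CN at 33.70° from the x-axis; with |CN| = 17.1, N = (18.06, -2.829). The perpendicularity gives NM at right angles to CN, so NM runs at 123.7°; with |NM| = 23.7, M = (4.913, 16.89). ∠NMP = 114.6° gives MP at -170.9° from the x-axis; with |MP| = 10.7, P = (-5.653, 15.20). ∠MPQ = 73.4° gives PQ at -64.30° from the x-axis; with |PQ| = 26.4, Q = (5.796, -8.592). Then |NQ| = |Q − N| = 13.55.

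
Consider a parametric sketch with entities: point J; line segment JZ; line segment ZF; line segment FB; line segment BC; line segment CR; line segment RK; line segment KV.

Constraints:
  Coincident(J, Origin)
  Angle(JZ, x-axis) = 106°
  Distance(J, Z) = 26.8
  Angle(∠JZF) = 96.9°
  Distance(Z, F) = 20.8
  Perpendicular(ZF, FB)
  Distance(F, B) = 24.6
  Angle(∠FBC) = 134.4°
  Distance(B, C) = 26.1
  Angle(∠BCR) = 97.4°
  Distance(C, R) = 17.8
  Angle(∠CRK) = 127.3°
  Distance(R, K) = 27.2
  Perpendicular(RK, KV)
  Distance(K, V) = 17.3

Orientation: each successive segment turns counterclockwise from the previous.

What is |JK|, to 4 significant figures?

23.43

∠BCR = 97.4° gives CR at 47.30° from the x-axis; with |CR| = 17.8, R = (9.338, -3.819). ∠CRK = 127.3° gives RK at 100.0° from the x-axis; with |RK| = 27.2, K = (4.615, 22.97). Then |JK| = |K − J| = 23.43.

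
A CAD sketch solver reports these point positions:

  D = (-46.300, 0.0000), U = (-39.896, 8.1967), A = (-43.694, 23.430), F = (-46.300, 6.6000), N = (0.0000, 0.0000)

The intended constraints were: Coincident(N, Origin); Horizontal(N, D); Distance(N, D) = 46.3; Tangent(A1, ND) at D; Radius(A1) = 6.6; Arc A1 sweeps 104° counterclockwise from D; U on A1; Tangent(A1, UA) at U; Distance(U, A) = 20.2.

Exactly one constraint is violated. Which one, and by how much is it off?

Distance(U, A) = 20.2 — off by 4.50.

N = (0.00, 0.00) ✓; N.y = 0.00, D.y = 0.00 ✓; |ND| = 46.30 ✓; ∠(FD, DN) = 90.00° ✓; |FD| = 6.600 ✓; bearing(F→U) − bearing(F→D) = 104.0° ✓; |FU| = 6.600 ✓; ∠(FU, UA) = 90.00° ✓; |UA| = 15.70 ✗.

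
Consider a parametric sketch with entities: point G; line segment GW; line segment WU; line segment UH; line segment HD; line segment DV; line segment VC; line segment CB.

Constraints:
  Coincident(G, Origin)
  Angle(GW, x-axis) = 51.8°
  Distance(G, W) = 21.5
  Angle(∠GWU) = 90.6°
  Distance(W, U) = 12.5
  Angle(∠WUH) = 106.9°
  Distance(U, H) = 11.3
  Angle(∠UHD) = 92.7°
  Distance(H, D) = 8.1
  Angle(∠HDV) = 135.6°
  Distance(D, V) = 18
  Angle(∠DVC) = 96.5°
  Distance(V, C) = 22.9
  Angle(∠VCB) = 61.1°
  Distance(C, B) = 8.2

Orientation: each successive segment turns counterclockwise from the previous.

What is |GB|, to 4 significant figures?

31.61

G is at the origin; GW runs at 51.8° with length 21.5, so W = (13.30, 16.90). ∠GWU = 90.6° gives WU at 141.2° from the x-axis; with |WU| = 12.5, U = (3.554, 24.73). ∠WUH = 106.9° gives UH at -145.7° from the x-axis; with |UH| = 11.3, H = (-5.781, 18.36). ∠UHD = 92.7° gives HD at -58.40° from the x-axis; with |HD| = 8.1, D = (-1.537, 11.46). ∠HDV = 135.6° gives DV at -14.00° from the x-axis; with |DV| = 18.0, V = (15.93, 7.107). ∠DVC = 96.5° gives VC at 69.50° from the x-axis; with |VC| = 22.9, C = (23.95, 28.56). ∠VCB = 61.1° gives CB at -171.6° from the x-axis; with |CB| = 8.2, B = (15.84, 27.36). Then |GB| = |B − G| = 31.61.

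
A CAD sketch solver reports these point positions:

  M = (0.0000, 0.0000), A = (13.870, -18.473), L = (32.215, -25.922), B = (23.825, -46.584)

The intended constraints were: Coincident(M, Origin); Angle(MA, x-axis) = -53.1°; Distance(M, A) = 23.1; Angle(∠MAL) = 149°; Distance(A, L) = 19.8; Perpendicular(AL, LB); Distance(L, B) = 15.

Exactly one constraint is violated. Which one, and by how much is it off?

Distance(L, B) = 15 — off by 7.30.

M = (0.00, 0.00) ✓; MA at -53.10° ✓; |MA| = 23.10 ✓; ∠MAL = 149.0° ✓; |AL| = 19.80 ✓; ∠(AL, LB) = 90.00° ✓; |LB| = 22.30 ✗.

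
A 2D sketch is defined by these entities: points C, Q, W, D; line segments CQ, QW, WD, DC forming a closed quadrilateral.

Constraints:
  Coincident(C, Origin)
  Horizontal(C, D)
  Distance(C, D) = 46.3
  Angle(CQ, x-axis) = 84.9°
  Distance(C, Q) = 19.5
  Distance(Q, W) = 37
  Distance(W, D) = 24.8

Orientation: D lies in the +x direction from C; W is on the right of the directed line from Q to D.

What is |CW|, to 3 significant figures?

25.9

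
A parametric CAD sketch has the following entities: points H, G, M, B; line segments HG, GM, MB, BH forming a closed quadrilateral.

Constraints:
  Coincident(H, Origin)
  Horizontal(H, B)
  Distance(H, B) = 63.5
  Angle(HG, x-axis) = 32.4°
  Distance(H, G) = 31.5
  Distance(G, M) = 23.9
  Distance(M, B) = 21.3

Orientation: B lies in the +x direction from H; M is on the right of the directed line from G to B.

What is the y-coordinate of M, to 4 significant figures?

-1.196

H is at the origin; HB is horizontal with |HB| = 63.5 and B in +x, so B = (63.5, 0). HG runs at 32.4° with |HG| = 31.5, so G = (26.60, 16.88). M is determined by |GM| = 23.9 and |MB| = 21.3 together: it lies at the intersection of circle(G, 23.9) and circle(B, 21.3). With |GB| = 40.58, the foot of the radical line on GB is 21.74 from G and the perpendicular offset is √(23.9² − 21.74²) = 9.933. Taking the right-of-GB solution: M = (42.23, -1.196).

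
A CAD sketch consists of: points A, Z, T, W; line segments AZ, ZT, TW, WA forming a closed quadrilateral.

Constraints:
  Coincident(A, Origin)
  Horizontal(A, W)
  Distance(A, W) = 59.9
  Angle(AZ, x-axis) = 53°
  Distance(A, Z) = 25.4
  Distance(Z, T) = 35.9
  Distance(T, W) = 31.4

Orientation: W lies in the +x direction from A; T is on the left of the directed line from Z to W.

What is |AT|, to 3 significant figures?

58.1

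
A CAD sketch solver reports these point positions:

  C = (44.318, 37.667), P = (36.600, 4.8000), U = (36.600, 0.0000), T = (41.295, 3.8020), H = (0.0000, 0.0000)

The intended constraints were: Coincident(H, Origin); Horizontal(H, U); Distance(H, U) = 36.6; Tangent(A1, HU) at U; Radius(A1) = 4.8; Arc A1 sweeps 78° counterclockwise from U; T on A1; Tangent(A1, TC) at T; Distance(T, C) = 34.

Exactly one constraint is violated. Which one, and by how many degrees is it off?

Tangent(A1, TC) at T — off by 6.90°.

H = (0.00, 0.00) ✓; H.y = 0.00, U.y = 0.00 ✓; |HU| = 36.60 ✓; ∠(PU, UH) = 90.00° ✓; |PU| = 4.800 ✓; bearing(P→T) − bearing(P→U) = 78.00° ✓; |PT| = 4.800 ✓; ∠(PT, TC) = 83.10° ✗; |TC| = 34.00 ✓.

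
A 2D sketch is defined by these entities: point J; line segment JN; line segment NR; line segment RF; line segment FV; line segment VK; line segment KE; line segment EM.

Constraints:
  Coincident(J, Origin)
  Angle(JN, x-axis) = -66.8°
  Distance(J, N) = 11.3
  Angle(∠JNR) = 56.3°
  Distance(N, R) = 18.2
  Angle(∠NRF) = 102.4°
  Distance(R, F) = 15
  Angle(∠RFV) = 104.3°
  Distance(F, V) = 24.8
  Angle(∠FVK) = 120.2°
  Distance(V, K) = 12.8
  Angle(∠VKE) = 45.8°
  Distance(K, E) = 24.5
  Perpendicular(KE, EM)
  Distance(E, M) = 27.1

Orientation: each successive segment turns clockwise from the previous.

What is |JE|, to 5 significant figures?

7.3647

J is at the origin; JN runs at -66.8° with length 11.3, so N = (4.4515, -10.386). ∠JNR = 56.3° gives NR at 169.50° from the x-axis; with |NR| = 18.2, R = (-13.444, -7.0695). ∠NRF = 102.4° gives RF at 91.900° from the x-axis; with |RF| = 15.0, F = (-13.941, 7.9222). ∠RFV = 104.3° gives FV at 16.200° from the x-axis; with |FV| = 24.8, V = (9.8743, 14.841). ∠FVK = 120.2° gives VK at -43.600° from the x-axis; with |VK| = 12.8, K = (19.144, 6.0141). ∠VKE = 45.8° gives KE at -177.80° from the x-axis; with |KE| = 24.5, E = (-5.3383, 5.0736). Then |JE| = |E − J| = 7.3647.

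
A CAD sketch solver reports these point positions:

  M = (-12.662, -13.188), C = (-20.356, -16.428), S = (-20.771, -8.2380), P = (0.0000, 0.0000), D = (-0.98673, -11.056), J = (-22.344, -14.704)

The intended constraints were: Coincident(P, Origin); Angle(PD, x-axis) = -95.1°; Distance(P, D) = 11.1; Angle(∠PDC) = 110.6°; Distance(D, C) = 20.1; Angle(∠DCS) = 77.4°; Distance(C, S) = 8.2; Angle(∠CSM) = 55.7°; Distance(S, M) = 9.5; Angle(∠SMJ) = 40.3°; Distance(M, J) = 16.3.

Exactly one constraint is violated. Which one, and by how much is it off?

Distance(M, J) = 16.3 — off by 6.50.

P = (0.00, 0.00) ✓; PD at -95.10° ✓; |PD| = 11.10 ✓; ∠PDC = 110.6° ✓; |DC| = 20.10 ✓; ∠DCS = 77.40° ✓; |CS| = 8.201 ✓; ∠CSM = 55.70° ✓; |SM| = 9.500 ✓; ∠SMJ = 40.30° ✓; |MJ| = 9.800 ✗.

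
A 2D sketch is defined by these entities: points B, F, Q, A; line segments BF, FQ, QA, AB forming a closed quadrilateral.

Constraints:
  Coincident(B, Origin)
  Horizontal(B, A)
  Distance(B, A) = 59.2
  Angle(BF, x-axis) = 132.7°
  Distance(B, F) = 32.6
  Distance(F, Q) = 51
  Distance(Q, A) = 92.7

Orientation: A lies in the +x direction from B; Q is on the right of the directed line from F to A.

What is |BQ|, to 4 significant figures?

39.75

Checks: |FQ| = 51.00 ✓; |QA| = 92.70 ✓.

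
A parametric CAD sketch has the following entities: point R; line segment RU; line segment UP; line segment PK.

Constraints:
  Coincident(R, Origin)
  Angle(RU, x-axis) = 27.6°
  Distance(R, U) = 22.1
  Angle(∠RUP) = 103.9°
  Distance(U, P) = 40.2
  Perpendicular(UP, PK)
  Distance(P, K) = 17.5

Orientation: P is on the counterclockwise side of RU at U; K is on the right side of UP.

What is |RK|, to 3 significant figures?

59.9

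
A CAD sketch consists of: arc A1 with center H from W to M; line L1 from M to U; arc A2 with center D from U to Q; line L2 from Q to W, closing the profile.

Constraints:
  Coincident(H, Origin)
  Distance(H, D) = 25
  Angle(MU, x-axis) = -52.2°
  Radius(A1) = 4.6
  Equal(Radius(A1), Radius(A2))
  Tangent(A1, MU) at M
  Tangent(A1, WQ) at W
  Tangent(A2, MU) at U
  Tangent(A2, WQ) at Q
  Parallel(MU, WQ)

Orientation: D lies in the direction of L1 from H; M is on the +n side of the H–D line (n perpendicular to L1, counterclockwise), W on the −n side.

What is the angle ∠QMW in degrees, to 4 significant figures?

69.80°

Tangency of A1 to both parallel lines with radius 4.6 puts M and W at H ± 4.6·n: M = (3.635, 2.819), W = (-3.635, -2.819). Equal radii place U and Q the same way about D: U = D + 4.6·n = (18.96, -16.93), Q = D − 4.6·n = (11.69, -22.57). Then cos ∠QMW = MQ·MW / (|MQ||MW|), giving 69.80°.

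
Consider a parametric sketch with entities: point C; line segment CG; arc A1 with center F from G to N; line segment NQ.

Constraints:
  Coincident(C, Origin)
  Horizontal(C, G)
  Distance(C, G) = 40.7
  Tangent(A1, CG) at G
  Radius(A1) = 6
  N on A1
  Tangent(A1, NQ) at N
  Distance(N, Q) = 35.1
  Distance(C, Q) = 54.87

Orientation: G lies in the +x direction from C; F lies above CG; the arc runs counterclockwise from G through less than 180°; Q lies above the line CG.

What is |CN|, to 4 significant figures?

47.08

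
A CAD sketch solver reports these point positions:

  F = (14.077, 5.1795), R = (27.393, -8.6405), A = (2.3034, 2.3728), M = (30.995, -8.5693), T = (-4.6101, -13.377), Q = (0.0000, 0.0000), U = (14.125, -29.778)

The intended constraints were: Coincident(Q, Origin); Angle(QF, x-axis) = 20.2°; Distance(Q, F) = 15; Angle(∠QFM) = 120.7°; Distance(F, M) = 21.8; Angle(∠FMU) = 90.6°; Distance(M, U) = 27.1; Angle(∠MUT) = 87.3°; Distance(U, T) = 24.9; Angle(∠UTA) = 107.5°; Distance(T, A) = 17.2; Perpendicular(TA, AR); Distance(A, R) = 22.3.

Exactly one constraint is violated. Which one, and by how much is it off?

Distance(A, R) = 22.3 — off by 5.10.

Q = (0.00, 0.00) ✓; QF at 20.20° ✓; |QF| = 15.00 ✓; ∠QFM = 120.7° ✓; |FM| = 21.80 ✓; ∠FMU = 90.60° ✓; |MU| = 27.10 ✓; ∠MUT = 87.30° ✓; |UT| = 24.90 ✓; ∠UTA = 107.5° ✓; |TA| = 17.20 ✓; ∠(TA, AR) = 90.00° ✓; |AR| = 27.40 ✗.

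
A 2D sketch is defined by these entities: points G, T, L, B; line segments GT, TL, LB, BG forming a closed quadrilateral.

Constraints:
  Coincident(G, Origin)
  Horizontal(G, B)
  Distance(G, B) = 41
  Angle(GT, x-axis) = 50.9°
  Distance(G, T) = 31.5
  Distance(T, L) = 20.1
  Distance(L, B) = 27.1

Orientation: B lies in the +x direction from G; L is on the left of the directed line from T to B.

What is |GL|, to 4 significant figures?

48.13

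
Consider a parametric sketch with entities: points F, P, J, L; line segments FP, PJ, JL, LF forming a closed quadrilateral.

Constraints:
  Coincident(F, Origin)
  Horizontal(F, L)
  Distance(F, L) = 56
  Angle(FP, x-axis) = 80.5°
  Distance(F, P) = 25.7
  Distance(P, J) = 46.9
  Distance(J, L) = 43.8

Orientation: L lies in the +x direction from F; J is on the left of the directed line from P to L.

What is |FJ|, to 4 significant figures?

64.22

Checks: |PJ| = 46.90 ✓; |JL| = 43.80 ✓.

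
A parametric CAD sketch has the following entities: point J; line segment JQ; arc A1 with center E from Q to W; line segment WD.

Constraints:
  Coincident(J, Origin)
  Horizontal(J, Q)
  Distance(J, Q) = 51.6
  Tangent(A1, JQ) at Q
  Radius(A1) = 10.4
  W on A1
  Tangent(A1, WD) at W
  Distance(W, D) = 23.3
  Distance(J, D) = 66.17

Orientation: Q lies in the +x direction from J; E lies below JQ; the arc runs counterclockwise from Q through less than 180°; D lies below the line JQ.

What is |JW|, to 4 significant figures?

45.86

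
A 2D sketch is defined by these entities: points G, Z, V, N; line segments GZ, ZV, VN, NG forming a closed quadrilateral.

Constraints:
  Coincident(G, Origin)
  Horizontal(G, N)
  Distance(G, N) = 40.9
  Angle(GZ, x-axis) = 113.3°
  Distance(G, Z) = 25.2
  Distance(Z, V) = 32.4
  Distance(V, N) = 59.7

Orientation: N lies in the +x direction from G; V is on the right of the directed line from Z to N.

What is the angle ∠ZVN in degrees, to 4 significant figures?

67.34°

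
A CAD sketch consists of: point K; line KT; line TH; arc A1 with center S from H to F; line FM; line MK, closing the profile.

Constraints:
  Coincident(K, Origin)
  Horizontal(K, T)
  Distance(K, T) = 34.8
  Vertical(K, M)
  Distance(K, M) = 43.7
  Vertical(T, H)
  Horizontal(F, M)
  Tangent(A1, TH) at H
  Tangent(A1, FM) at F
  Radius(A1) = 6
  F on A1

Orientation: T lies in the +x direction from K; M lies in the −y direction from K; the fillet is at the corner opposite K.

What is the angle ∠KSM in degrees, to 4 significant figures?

64.39°

K and M share the same x with |KM| = 43.7 and M on the −y side, so M = (0.000, -43.70). The virtual corner opposite K is at (34.80, -43.70). A1 meets TH tangentially, so SH is at right angles to TH and since A1 is tangent to FM there, SF ⟂ FM, with radius 6.0, so the center S sits 6.0 in from both sides at S = (28.80, -37.70). Then cos ∠KSM = SK·SM / (|SK||SM|), giving 64.39°.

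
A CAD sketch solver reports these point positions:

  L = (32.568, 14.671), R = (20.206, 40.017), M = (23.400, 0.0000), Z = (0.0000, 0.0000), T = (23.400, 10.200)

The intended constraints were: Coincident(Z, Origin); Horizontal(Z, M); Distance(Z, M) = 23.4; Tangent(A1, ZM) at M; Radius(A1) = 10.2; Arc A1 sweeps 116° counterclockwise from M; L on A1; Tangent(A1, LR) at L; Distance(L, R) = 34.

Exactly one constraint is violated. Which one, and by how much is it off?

Distance(L, R) = 34 — off by 5.80.

Z = (0.00, 0.00) ✓; Z.y = 0.00, M.y = 0.00 ✓; |ZM| = 23.40 ✓; ∠(TM, MZ) = 90.00° ✓; |TM| = 10.20 ✓; bearing(T→L) − bearing(T→M) = 116.0° ✓; |TL| = 10.20 ✓; ∠(TL, LR) = 90.00° ✓; |LR| = 28.20 ✗.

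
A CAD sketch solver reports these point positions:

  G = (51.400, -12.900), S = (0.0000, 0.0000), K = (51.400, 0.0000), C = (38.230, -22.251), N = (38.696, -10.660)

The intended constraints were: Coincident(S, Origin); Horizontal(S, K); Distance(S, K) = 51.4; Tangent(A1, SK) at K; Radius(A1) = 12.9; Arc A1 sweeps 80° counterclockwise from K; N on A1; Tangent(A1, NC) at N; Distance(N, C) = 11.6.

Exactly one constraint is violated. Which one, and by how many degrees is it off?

Tangent(A1, NC) at N — off by 7.70°.

S = (0.00, 0.00) ✓; S.y = 0.00, K.y = 0.00 ✓; |SK| = 51.40 ✓; ∠(GK, KS) = 90.00° ✓; |GK| = 12.90 ✓; bearing(G→N) − bearing(G→K) = 80.00° ✓; |GN| = 12.90 ✓; ∠(GN, NC) = 82.30° ✗; |NC| = 11.60 ✓.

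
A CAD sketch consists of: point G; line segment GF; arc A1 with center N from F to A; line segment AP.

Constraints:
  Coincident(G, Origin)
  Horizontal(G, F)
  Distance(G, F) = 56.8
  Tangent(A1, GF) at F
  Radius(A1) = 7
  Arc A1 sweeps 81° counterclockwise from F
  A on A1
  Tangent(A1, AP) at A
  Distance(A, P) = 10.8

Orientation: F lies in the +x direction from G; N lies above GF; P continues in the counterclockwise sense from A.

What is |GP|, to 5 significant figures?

67.470

On A1, F sits at bearing -90° from N; an 81° counterclockwise sweep puts A at bearing -9°, so A = N + 7.0·(cos -9°, sin -9°) = (63.714, 5.9050). A1 meets AP tangentially, so NA is at right angles to AP, so AP runs along (−sin -9°, cos -9°); with |AP| = 10.8, P = (65.403, 16.572). Then |GP| = |P − G| = 67.470.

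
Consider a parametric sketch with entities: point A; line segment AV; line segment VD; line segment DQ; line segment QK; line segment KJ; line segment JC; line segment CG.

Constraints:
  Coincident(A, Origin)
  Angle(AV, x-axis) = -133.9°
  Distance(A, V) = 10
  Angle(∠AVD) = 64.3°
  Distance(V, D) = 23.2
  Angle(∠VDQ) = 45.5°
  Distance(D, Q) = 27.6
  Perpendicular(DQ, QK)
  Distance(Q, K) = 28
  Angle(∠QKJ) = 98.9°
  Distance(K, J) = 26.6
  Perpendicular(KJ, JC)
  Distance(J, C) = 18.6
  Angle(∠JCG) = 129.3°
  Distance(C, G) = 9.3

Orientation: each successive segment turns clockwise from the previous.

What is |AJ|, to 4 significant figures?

30.98

A is at the origin; AV runs at -133.9° with length 10.0, so V = (-6.934, -7.206). ∠AVD = 64.3° gives VD at 110.4° from the x-axis; with |VD| = 23.2, D = (-15.02, 14.54). ∠VDQ = 45.5° gives DQ at -24.10° from the x-axis; with |DQ| = 27.6, Q = (10.17, 3.270). The perpendicularity gives QK at right angles to DQ, so QK runs at -114.1°; with |QK| = 28.0, K = (-1.260, -22.29). ∠QKJ = 98.9° gives KJ at 164.8° from the x-axis; with |KJ| = 26.6, J = (-26.93, -15.32). Then |AJ| = |J − A| = 30.98.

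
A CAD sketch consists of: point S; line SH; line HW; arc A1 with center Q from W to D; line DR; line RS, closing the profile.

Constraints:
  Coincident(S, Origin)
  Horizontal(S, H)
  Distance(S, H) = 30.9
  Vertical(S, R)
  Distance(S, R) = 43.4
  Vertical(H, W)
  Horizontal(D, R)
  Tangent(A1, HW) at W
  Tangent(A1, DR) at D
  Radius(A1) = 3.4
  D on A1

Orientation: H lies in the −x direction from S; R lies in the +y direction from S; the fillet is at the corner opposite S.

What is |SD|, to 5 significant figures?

51.379

S is at the origin; S and H share the same y with |SH| = 30.9 and H on the −x side, so H = (-30.900, 0.0000). S and R share the same x with |SR| = 43.4 and R on the +y side, so R = (0.0000, 43.400). The virtual corner opposite S is at (-30.900, 43.400). Since A1 is tangent to HW there, QW ⟂ HW and tangency of A1 to DR means the radius QD is perpendicular to DR, with radius 3.4, so the center Q sits 3.4 in from both sides at Q = (-27.500, 40.000). That places the tangent points at W = (-30.900, 40.000) on HW and D = (-27.500, 43.400) on DR. Then |SD| = |D − S| = 51.379.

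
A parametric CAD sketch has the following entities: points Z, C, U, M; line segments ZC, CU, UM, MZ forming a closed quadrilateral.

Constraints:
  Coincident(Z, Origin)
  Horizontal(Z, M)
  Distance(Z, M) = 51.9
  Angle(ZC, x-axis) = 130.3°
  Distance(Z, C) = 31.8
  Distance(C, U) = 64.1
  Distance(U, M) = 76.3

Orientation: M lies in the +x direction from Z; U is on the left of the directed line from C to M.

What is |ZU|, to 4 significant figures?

74.61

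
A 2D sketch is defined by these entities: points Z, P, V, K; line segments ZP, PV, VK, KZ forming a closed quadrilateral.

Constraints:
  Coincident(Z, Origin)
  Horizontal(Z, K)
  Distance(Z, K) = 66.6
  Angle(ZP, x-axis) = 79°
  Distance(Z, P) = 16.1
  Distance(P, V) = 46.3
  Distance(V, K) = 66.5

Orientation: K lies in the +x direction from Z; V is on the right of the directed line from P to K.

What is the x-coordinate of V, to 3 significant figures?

7.40

Checks: |PV| = 46.30 ✓; |VK| = 66.50 ✓.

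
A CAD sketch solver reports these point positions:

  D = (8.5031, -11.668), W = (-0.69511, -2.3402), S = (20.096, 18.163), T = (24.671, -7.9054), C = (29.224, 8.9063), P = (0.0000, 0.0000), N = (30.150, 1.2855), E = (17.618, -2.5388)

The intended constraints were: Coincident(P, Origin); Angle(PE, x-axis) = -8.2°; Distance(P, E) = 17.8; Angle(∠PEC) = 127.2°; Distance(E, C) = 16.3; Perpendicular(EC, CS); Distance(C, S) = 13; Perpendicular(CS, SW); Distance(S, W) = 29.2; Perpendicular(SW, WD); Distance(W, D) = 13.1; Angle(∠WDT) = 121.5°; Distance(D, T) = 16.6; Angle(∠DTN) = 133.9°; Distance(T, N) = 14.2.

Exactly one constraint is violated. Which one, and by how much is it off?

Distance(T, N) = 14.2 — off by 3.50.

P = (0.00, 0.00) ✓; PE at -8.200° ✓; |PE| = 17.80 ✓; ∠PEC = 127.2° ✓; |EC| = 16.30 ✓; ∠(EC, CS) = 90.00° ✓; |CS| = 13.00 ✓; ∠(CS, SW) = 90.00° ✓; |SW| = 29.20 ✓; ∠(SW, WD) = 90.00° ✓; |WD| = 13.10 ✓; ∠WDT = 121.5° ✓; |DT| = 16.60 ✓; ∠DTN = 133.9° ✓; |TN| = 10.70 ✗.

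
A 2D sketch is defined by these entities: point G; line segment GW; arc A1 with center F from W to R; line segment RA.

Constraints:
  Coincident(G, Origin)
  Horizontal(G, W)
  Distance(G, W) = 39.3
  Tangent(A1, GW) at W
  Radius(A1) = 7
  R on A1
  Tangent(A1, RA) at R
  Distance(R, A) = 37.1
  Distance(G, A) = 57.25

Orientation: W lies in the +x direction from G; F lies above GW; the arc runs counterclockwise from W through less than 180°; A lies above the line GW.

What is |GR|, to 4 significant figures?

46.89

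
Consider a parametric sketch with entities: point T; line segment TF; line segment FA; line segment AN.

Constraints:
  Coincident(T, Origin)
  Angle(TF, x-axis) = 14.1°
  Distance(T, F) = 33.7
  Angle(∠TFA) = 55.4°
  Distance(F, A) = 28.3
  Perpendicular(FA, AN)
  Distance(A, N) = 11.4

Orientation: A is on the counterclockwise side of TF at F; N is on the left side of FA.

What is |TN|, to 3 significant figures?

18.7

T is at the origin; TF runs at 14.1° with length 33.7, so F = 33.7·(cos 14.1°, sin 14.1°) = (32.7, 8.21). ∠TFA = 55.4°, so FA runs at 14.1° + (180° − 55.4°) = 139° from the x-axis; with |FA| = 28.3, A = F + 28.3·(cos 139°, sin 139°) = (11.4, 26.9). The perpendicularity gives AN at right angles to FA; with |AN| = 11.4 on the left of FA, N = A + 11.4·(-0.660, -0.751) = (3.90, 18.3). Then |TN| = |N − T| = 18.7.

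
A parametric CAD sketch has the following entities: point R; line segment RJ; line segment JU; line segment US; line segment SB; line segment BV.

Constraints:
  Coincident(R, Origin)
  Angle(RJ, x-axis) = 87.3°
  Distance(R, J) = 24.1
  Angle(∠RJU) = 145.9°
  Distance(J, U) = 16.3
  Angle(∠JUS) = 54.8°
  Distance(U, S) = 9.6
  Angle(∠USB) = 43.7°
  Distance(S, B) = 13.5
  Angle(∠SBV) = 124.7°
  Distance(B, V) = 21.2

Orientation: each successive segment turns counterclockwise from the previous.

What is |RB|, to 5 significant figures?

34.452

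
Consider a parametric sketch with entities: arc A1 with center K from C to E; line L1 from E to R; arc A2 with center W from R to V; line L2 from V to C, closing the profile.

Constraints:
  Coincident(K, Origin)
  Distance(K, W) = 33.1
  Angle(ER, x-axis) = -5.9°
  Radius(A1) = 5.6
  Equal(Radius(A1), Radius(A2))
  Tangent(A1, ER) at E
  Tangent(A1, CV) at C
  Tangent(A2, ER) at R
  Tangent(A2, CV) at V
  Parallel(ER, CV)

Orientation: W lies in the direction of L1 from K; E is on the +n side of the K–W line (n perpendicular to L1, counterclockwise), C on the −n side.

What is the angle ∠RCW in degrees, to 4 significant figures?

9.092°

Tangency of A1 to both parallel lines with radius 5.6 puts E and C at K ± 5.6·n: E = (0.5756, 5.570), C = (-0.5756, -5.570). Equal radii place R and V the same way about W: R = W + 5.6·n = (33.50, 2.168), V = W − 5.6·n = (32.35, -8.973). Then cos ∠RCW = CR·CW / (|CR||CW|), giving 9.092°.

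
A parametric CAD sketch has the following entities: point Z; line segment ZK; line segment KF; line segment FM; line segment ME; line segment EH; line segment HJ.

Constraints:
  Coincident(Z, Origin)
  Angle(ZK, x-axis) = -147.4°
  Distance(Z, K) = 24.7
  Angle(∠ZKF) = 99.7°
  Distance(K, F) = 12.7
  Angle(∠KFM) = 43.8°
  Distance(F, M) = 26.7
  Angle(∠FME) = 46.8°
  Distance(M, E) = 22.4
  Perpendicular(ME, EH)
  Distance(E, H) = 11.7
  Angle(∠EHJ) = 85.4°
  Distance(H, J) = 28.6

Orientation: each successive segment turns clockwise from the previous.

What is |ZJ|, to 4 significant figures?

7.062

The perpendicularity gives EH at right angles to ME, so EH runs at 132.9°; with |EH| = 11.7, H = (-27.09, -12.41). ∠EHJ = 85.4° gives HJ at 38.30° from the x-axis; with |HJ| = 28.6, J = (-4.646, 5.318). Then |ZJ| = |J − Z| = 7.062.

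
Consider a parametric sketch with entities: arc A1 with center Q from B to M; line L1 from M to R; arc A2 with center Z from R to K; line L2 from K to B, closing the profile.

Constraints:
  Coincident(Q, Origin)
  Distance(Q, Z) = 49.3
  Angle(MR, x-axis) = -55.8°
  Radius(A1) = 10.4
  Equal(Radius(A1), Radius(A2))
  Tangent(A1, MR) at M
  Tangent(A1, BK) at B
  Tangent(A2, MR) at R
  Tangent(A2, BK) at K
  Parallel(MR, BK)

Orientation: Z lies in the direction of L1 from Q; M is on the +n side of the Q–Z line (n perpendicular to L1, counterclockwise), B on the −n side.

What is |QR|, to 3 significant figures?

50.4

Tangency of A1 to both parallel lines with radius 10.4 puts M and B at Q ± 10.4·n: M = (8.60, 5.85), B = (-8.60, -5.85). Equal radii place R and K the same way about Z: R = Z + 10.4·n = (36.3, -34.9), K = Z − 10.4·n = (19.1, -46.6). Then |QR| = |R − Q| = 50.4.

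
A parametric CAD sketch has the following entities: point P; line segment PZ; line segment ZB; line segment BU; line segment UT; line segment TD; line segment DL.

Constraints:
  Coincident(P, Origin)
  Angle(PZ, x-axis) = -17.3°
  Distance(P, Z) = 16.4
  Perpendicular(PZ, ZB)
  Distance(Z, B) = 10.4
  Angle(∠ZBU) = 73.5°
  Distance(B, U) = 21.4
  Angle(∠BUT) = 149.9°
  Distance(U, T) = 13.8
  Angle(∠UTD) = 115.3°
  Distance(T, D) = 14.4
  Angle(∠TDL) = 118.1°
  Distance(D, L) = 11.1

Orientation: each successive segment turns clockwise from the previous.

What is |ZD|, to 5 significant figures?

31.291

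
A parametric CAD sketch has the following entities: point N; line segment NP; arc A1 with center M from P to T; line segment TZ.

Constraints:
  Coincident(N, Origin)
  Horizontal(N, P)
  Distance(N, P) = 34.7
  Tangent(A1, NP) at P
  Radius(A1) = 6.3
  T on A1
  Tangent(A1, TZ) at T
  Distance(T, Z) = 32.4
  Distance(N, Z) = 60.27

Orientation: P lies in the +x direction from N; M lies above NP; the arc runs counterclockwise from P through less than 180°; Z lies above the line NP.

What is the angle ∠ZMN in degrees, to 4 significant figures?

123.9°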